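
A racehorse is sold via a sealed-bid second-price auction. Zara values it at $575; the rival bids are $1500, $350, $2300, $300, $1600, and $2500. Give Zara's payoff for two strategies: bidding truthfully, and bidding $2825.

Truthful: $0; alternative: -$1925.

The highest competing bid is $2500.
Bidding truthfully at $575: the top bid is $2500 (a rival), so Zara loses. Payoff = $0.
Bidding $2825: Zara has the top bid, wins, and pays the second-highest bid $2500. Payoff = $575 − $2500 = -$1925.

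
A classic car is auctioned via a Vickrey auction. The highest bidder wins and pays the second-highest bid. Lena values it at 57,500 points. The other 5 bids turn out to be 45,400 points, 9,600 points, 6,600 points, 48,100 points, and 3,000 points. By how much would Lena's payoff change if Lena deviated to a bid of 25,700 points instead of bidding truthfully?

Payoff change: -9,400 points.

The highest competing bid is 48,100 points.
Bidding truthfully at 57,500 points: Lena has the top bid, wins, and pays the second-highest bid 48,100 points. Payoff = 57,500 points − 48,100 points = 9,400 points.
Bidding 25,700 points: the top bid is 48,100 points (a rival), so Lena loses. Payoff = 0 points.
Change = 0 points − 9,400 points = -9,400 points.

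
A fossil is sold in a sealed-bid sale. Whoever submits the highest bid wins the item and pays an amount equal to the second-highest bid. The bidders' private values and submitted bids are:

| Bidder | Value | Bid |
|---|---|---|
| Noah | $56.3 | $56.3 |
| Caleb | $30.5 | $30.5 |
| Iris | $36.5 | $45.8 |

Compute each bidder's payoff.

Ranking the bids: Noah $56.3 > Iris $45.8 > Caleb $30.5.
Noah has the top bid and wins; the price is the second-highest bid, $45.8.
Noah's payoff = $56.3 − $45.8 = $10.5. All other bidders lose, so their payoff is 0.

Payoffs: Noah $10.5, Caleb $0.0, Iris $0.0.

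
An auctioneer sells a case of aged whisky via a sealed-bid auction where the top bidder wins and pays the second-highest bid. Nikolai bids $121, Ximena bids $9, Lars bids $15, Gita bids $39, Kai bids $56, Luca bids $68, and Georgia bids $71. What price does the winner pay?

The winner pays $71.

Ranking the bids: Nikolai $121; Georgia $71; Luca $68; Kai $56; Gita $39; Lars $15; Ximena $9.
Nikolai is the highest bidder, so Nikolai wins.
Under the second-price rule, the price is the second-highest bid: $71.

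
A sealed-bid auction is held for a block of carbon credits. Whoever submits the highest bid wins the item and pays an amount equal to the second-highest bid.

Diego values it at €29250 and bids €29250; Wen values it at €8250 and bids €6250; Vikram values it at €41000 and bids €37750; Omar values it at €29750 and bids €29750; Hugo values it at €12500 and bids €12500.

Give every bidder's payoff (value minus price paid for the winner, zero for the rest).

Payoffs: Diego €0, Wen €0, Vikram €11250, Omar €0, Hugo €0.

Ranking the bids: Vikram €37750; Omar €29750; Diego €29250; Hugo €12500; Wen €6250.
Vikram has the top bid and wins; the price is the second-highest bid, €29750.
Vikram's payoff = €41000 − €29750 = €11250. All other bidders lose, so their payoff is 0.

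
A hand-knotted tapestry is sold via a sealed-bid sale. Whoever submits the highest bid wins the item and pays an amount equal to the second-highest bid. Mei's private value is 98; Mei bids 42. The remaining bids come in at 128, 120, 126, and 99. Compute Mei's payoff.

Highest competing bid: 128.
Mei's bid 42 is not the highest, so Mei loses, pays nothing, and earns zero payoff.

Payoff = 0.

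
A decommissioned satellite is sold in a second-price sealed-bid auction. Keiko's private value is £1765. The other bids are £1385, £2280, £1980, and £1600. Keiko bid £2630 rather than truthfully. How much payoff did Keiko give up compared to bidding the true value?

£515

The highest competing bid is £2280.
Bidding truthfully at £1765: the top bid is £2280 (a rival), so Keiko loses. Payoff = £0.
Bidding £2630: Keiko has the top bid, wins, and pays the second-highest bid £2280. Payoff = £1765 − £2280 = -£515.
Regret = truthful payoff − actual payoff = £0 − -£515 = £515.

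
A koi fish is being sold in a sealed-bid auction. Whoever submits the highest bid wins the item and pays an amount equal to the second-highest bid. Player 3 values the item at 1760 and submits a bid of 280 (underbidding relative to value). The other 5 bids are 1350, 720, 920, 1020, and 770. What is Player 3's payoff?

Highest competing bid: 1350.
Player 3's bid 280 is not the highest, so Player 3 loses, pays nothing, and earns zero payoff.

Payoff = 0.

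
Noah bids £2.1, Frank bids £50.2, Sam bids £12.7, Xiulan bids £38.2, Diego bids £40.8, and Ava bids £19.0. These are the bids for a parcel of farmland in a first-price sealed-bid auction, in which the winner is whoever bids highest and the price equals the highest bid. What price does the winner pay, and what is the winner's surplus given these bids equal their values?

The winner pays £50.2 for a surplus of £0.0.

Ranking the bids: Frank £50.2; Diego £40.8; Xiulan £38.2; Ava £19.0; Sam £12.7; Noah £2.1.
Frank is the highest bidder, so Frank wins.
Under the first-price rule, the price is the highest bid: £50.2.
Surplus = £50.2 − £50.2 = £0.0.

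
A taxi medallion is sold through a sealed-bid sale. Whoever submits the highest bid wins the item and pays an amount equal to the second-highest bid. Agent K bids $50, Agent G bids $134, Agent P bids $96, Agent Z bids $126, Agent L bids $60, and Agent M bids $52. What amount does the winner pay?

$126

Bids in descending order: Agent G $134 > Agent Z $126 > Agent P $96 > Agent L $60 > Agent M $52 > Agent K $50.
Agent G has the highest bid, so Agent G wins.
The second-highest bid is $126, so that is what Agent G pays.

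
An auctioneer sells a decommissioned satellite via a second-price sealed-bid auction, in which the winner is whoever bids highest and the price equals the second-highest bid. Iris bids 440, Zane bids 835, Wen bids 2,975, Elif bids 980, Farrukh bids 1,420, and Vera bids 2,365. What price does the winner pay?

The winner pays 2,365.

Ranking the bids: Wen 2,975 > Vera 2,365 > Farrukh 1,420 > Elif 980 > Zane 835 > Iris 440.
Wen is the highest bidder, so Wen wins.
Under the second-price rule, the price is the second-highest bid: 2,365.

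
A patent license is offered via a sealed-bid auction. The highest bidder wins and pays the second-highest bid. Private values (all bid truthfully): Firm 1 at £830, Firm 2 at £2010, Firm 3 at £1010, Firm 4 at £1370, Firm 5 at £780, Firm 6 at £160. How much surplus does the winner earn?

Ordered from highest: Firm 2 £2010 > Firm 4 £1370 > Firm 3 £1010 > Firm 1 £830 > Firm 5 £780 > Firm 6 £160.
Firm 2 wins with the top bid and pays the second-highest, £1370.
Surplus = £2010 − £1370 = £640.

Surplus = £640.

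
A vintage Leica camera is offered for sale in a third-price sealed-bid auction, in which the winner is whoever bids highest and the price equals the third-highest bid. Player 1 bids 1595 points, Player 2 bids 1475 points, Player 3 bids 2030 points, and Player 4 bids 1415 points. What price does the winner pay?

Ordered from highest: Player 3 2030 points; Player 1 1595 points; Player 2 1475 points; Player 4 1415 points.
Player 3 is the highest bidder, so Player 3 wins.
Under the third-price rule, the price is the third-highest bid: 1475 points.

Price paid: 1475 points.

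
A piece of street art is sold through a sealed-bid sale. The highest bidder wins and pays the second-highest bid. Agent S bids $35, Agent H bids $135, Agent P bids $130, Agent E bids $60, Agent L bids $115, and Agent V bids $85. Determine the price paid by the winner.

$130

Bids in descending order: Agent H $135 > Agent P $130 > Agent L $115 > Agent V $85 > Agent E $60 > Agent S $35.
Agent H has the highest bid, so Agent H wins.
The second-highest bid is $130, so that is what Agent H pays.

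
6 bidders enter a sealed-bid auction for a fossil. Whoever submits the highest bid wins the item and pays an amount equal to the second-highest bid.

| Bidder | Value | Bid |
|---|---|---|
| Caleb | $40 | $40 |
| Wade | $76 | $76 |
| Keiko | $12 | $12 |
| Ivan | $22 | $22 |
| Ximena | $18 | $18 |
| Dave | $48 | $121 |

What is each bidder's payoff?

Payoffs: Caleb $0, Wade $0, Keiko $0, Ivan $0, Ximena $0, Dave -$28.

Ranking the bids: Dave $121, then Wade $76, then Caleb $40, then Ivan $22, then Ximena $18, then Keiko $12.
Dave has the top bid and wins; the price is the second-highest bid, $76.
Dave's payoff = $48 − $76 = -$28. All other bidders lose, so their payoff is 0.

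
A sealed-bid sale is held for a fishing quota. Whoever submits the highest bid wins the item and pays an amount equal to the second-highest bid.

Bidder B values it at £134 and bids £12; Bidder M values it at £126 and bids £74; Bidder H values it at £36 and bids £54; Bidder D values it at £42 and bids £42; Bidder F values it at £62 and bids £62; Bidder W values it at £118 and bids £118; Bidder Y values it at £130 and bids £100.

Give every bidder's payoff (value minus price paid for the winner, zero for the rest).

Payoffs: Bidder B £0, Bidder M £0, Bidder H £0, Bidder D £0, Bidder F £0, Bidder W £18, Bidder Y £0.

Ordered from highest: Bidder W £118, then Bidder Y £100, then Bidder M £74, then Bidder F £62, then Bidder H £54, then Bidder D £42, then Bidder B £12.
Bidder W has the top bid and wins; the price is the second-highest bid, £100.
Bidder W's payoff = £118 − £100 = £18. All other bidders lose, so their payoff is 0.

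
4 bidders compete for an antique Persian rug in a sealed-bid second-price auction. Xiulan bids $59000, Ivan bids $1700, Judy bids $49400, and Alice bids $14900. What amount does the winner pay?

$49400

Sorted high to low: Xiulan $59000; Judy $49400; Alice $14900; Ivan $1700.
Xiulan has the highest bid, so Xiulan wins.
The second-highest bid is $49400, so that is what Xiulan pays.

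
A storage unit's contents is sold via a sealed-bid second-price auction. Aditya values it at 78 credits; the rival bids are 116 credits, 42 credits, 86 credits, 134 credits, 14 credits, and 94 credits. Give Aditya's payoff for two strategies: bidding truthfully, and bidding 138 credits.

The highest competing bid is 134 credits.
Bidding truthfully at 78 credits: the top bid is 134 credits (a rival), so Aditya loses. Payoff = 0 credits.
Bidding 138 credits: Aditya has the top bid, wins, and pays the second-highest bid 134 credits. Payoff = 78 credits − 134 credits = -56 credits.
This is the dominant-strategy logic: truthful bidding weakly beats any alternative.

Truthful: 0 credits; alternative: -56 credits.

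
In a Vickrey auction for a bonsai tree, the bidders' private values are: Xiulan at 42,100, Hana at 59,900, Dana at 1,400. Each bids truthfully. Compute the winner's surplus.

Surplus = 17,800.

Ranking the bids: Hana 59,900; Xiulan 42,100; Dana 1,400.
Hana wins with the top bid and pays the second-highest, 42,100.
Surplus = 59,900 − 42,100 = 17,800.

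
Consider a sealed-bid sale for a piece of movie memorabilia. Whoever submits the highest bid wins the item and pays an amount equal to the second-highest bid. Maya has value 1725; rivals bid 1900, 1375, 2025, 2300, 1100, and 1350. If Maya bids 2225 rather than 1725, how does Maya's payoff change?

The highest competing bid is 2300.
Bidding truthfully at 1725: the top bid is 2300 (a rival), so Maya loses. Payoff = 0.
Bidding 2225: the top bid is 2300 (a rival), so Maya loses. Payoff = 0.
Change = 0 − 0 = 0.

0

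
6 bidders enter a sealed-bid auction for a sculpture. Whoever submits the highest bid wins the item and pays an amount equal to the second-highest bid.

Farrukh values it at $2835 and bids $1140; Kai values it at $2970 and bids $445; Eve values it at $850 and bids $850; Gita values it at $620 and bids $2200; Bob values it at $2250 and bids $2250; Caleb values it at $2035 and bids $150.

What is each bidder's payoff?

Sorted high to low: Bob $2250, then Gita $2200, then Farrukh $1140, then Eve $850, then Kai $445, then Caleb $150.
Bob has the top bid and wins; the price is the second-highest bid, $2200.
Bob's payoff = $2250 − $2200 = $50. All other bidders lose, so their payoff is 0.

Payoffs: Farrukh $0, Kai $0, Eve $0, Gita $0, Bob $50, Caleb $0.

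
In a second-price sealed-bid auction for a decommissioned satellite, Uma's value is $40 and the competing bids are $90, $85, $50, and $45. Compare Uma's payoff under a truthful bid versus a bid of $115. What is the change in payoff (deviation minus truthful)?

The highest competing bid is $90.
Bidding truthfully at $40: the top bid is $90 (a rival), so Uma loses. Payoff = $0.
Bidding $115: Uma has the top bid, wins, and pays the second-highest bid $90. Payoff = $40 − $90 = -$50.
Change = -$50 − $0 = -$50.

-$50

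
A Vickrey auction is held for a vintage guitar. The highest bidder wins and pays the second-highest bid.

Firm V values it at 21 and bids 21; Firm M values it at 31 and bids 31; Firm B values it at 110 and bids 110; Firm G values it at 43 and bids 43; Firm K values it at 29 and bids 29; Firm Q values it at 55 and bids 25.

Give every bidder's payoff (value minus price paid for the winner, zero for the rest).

Sorted high to low: Firm B 110, then Firm G 43, then Firm M 31, then Firm K 29, then Firm Q 25, then Firm V 21.
Firm B has the top bid and wins; the price is the second-highest bid, 43.
Firm B's payoff = 110 − 43 = 67. All other bidders lose, so their payoff is 0.

Firm V 0, Firm M 0, Firm B 67, Firm G 0, Firm K 0, Firm Q 0.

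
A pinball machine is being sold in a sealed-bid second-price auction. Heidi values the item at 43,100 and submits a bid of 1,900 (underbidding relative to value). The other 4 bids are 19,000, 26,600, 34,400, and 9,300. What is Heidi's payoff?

0

Highest competing bid: 34,400.
Heidi's bid 1,900 is not the highest, so Heidi loses, pays nothing, and earns zero payoff.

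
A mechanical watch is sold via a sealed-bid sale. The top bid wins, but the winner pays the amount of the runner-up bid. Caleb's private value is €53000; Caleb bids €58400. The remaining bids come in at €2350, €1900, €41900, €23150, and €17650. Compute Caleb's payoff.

€11100

Highest competing bid: €41900.
Caleb's bid €58400 is the highest overall, so Caleb wins and pays the second-highest bid, €41900.
Payoff = value − price = €53000 − €41900 = €11100.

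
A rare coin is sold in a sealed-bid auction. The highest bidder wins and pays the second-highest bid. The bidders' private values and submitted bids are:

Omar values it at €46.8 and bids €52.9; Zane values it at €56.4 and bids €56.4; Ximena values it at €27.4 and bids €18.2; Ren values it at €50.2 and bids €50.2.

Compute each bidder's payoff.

Sorted high to low: Zane €56.4; Omar €52.9; Ren €50.2; Ximena €18.2.
Zane has the top bid and wins; the price is the second-highest bid, €52.9.
Zane's payoff = €56.4 − €52.9 = €3.5. All other bidders lose, so their payoff is 0.

Omar €0.0, Zane €3.5, Ximena €0.0, Ren €0.0.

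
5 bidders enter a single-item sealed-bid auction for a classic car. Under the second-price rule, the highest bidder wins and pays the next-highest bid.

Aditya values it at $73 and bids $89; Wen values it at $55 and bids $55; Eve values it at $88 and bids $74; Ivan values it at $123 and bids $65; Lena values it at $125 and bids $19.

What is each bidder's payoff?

Aditya -$1, Wen $0, Eve $0, Ivan $0, Lena $0.

Ranking the bids: Aditya $89 > Eve $74 > Ivan $65 > Wen $55 > Lena $19.
Aditya has the top bid and wins; the price is the second-highest bid, $74.
Aditya's payoff = $73 − $74 = -$1. All other bidders lose, so their payoff is 0.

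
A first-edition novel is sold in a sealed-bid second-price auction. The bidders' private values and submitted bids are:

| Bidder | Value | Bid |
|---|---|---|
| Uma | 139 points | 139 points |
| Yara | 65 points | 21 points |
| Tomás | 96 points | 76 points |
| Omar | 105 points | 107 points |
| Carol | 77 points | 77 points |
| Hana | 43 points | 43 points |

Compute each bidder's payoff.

Payoffs: Uma 32 points, Yara 0 points, Tomás 0 points, Omar 0 points, Carol 0 points, Hana 0 points.

Ranking the bids: Uma 139 points; Omar 107 points; Carol 77 points; Tomás 76 points; Hana 43 points; Yara 21 points.
Uma has the top bid and wins; the price is the second-highest bid, 107 points.
Uma's payoff = 139 points − 107 points = 32 points. All other bidders lose, so their payoff is 0.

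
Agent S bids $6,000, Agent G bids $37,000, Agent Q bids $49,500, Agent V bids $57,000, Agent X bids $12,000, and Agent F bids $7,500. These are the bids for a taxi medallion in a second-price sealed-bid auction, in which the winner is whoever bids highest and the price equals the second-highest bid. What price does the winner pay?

The winner pays $49,500.

Ordered from highest: Agent V $57,000 > Agent Q $49,500 > Agent G $37,000 > Agent X $12,000 > Agent F $7,500 > Agent S $6,000.
Agent V is the highest bidder, so Agent V wins.
Under the second-price rule, the price is the second-highest bid: $49,500.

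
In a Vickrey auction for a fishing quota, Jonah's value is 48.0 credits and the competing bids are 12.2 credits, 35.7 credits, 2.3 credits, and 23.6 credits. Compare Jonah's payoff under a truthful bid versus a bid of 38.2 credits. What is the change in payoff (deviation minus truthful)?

Payoff change: 0.0 credits.

The highest competing bid is 35.7 credits.
Bidding truthfully at 48.0 credits: Jonah has the top bid, wins, and pays the second-highest bid 35.7 credits. Payoff = 48.0 credits − 35.7 credits = 12.3 credits.
Bidding 38.2 credits: Jonah has the top bid, wins, and pays the second-highest bid 35.7 credits. Payoff = 48.0 credits − 35.7 credits = 12.3 credits.
Change = 12.3 credits − 12.3 credits = 0.0 credits.
The bid only affects whether you win, not the price — here both bids land on the same side of the top rival bid, so the deviation is payoff-neutral.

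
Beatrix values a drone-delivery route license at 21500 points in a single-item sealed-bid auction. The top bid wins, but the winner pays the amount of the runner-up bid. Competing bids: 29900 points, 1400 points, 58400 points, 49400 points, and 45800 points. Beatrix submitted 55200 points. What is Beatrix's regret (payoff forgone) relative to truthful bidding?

The highest competing bid is 58400 points.
Bidding truthfully at 21500 points: the top bid is 58400 points (a rival), so Beatrix loses. Payoff = 0 points.
Bidding 55200 points: the top bid is 58400 points (a rival), so Beatrix loses. Payoff = 0 points.
Regret = truthful payoff − actual payoff = 0 points − 0 points = 0 points.

Regret: 0 points.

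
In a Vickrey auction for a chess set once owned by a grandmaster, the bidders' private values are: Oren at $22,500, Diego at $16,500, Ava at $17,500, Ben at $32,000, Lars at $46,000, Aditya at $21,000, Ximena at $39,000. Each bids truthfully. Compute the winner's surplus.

$7,000

Ranking the bids: Lars $46,000; Ximena $39,000; Ben $32,000; Oren $22,500; Aditya $21,000; Ava $17,500; Diego $16,500.
Lars wins with the top bid and pays the second-highest, $39,000.
Surplus = $46,000 − $39,000 = $7,000.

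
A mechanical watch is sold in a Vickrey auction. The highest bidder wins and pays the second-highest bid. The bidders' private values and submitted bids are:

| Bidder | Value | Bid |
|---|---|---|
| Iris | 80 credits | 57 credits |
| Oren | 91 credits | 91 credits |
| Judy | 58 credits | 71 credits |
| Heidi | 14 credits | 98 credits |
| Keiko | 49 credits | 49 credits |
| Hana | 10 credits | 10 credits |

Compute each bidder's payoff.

Iris 0 credits, Oren 0 credits, Judy 0 credits, Heidi -77 credits, Keiko 0 credits, Hana 0 credits.

Ordered from highest: Heidi 98 credits; Oren 91 credits; Judy 71 credits; Iris 57 credits; Keiko 49 credits; Hana 10 credits.
Heidi has the top bid and wins; the price is the second-highest bid, 91 credits.
Heidi's payoff = 14 credits − 91 credits = -77 credits. All other bidders lose, so their payoff is 0.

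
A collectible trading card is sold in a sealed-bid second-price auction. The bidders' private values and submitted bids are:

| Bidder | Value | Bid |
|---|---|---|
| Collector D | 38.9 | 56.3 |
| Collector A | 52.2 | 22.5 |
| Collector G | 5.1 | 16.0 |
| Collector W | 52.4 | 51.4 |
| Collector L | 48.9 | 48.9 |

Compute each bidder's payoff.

Payoffs: Collector D -12.5, Collector A 0.0, Collector G 0.0, Collector W 0.0, Collector L 0.0.

Ranking the bids: Collector D 56.3; Collector W 51.4; Collector L 48.9; Collector A 22.5; Collector G 16.0.
Collector D has the top bid and wins; the price is the second-highest bid, 51.4.
Collector D's payoff = 38.9 − 51.4 = -12.5. All other bidders lose, so their payoff is 0.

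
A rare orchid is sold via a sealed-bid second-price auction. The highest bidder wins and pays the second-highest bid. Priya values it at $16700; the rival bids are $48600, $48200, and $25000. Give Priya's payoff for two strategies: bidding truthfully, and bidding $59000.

(a) $0  (b) -$31900

The highest competing bid is $48600.
Bidding truthfully at $16700: the top bid is $48600 (a rival), so Priya loses. Payoff = $0.
Bidding $59000: Priya has the top bid, wins, and pays the second-highest bid $48600. Payoff = $16700 − $48600 = -$31900.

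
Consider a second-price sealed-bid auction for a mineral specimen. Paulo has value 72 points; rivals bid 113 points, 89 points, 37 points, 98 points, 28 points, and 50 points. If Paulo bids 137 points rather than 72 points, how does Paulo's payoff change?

-41 points

The highest competing bid is 113 points.
Bidding truthfully at 72 points: the top bid is 113 points (a rival), so Paulo loses. Payoff = 0 points.
Bidding 137 points: Paulo has the top bid, wins, and pays the second-highest bid 113 points. Payoff = 72 points − 113 points = -41 points.
Change = -41 points − 0 points = -41 points.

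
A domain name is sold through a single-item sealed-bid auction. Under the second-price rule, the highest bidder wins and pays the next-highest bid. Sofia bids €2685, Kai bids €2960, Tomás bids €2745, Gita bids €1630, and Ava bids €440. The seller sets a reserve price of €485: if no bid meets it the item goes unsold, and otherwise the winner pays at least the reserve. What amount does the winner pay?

Ranking the bids: Kai €2960; Tomás €2745; Sofia €2685; Gita €1630; Ava €440.
Kai has the highest bid, so Kai wins.
The second-highest bid is €2745, which exceeds the reserve, so that sets the price.

The winner pays €2745.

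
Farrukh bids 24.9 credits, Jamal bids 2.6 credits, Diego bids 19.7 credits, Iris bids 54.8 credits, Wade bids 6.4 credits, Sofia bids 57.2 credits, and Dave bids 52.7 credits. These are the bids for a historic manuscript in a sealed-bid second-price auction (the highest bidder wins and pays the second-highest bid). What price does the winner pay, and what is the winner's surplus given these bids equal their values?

Ordered from highest: Sofia 57.2 credits; Iris 54.8 credits; Dave 52.7 credits; Farrukh 24.9 credits; Diego 19.7 credits; Wade 6.4 credits; Jamal 2.6 credits.
Sofia is the highest bidder, so Sofia wins.
Under the second-price rule, the price is the second-highest bid: 54.8 credits.
Surplus = 57.2 credits − 54.8 credits = 2.4 credits.

The winner pays 54.8 credits for a surplus of 2.4 credits.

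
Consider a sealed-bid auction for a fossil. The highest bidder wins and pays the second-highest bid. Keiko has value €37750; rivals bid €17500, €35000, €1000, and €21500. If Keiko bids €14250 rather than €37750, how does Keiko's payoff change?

The highest competing bid is €35000.
Bidding truthfully at €37750: Keiko has the top bid, wins, and pays the second-highest bid €35000. Payoff = €37750 − €35000 = €2750.
Bidding €14250: the top bid is €35000 (a rival), so Keiko loses. Payoff = €0.
Change = €0 − €2750 = -€2750.
This is the dominant-strategy logic: truthful bidding weakly beats any alternative.

-€2750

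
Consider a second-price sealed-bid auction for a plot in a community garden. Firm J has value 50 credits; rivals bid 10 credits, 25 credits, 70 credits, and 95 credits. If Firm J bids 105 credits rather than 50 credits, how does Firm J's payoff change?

Change in payoff: -45 credits.

The highest competing bid is 95 credits.
Bidding truthfully at 50 credits: the top bid is 95 credits (a rival), so Firm J loses. Payoff = 0 credits.
Bidding 105 credits: Firm J has the top bid, wins, and pays the second-highest bid 95 credits. Payoff = 50 credits − 95 credits = -45 credits.
Change = -45 credits − 0 credits = -45 credits.
Deviating from a truthful bid can only lose payoff in a second-price auction — never gain.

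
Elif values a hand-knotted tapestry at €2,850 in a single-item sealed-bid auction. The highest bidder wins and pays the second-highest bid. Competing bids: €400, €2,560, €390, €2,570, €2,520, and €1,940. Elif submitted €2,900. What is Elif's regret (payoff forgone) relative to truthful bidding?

The highest competing bid is €2,570.
Bidding truthfully at €2,850: Elif has the top bid, wins, and pays the second-highest bid €2,570. Payoff = €2,850 − €2,570 = €280.
Bidding €2,900: Elif has the top bid, wins, and pays the second-highest bid €2,570. Payoff = €2,850 − €2,570 = €280.
Regret = truthful payoff − actual payoff = €280 − €280 = €0.
The bid only affects whether you win, not the price — here both bids land on the same side of the top rival bid, so the deviation is payoff-neutral.

Regret: €0.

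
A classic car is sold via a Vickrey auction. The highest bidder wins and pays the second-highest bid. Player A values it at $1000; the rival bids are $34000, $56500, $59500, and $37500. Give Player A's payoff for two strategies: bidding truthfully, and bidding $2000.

The highest competing bid is $59500.
Bidding truthfully at $1000: the top bid is $59500 (a rival), so Player A loses. Payoff = $0.
Bidding $2000: the top bid is $59500 (a rival), so Player A loses. Payoff = $0.

Truthful: $0; alternative: $0.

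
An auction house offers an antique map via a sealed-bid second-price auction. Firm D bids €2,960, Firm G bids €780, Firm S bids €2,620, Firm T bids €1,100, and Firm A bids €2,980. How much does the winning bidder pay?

€2,960

Sorted high to low: Firm A €2,980 > Firm D €2,960 > Firm S €2,620 > Firm T €1,100 > Firm G €780.
Firm A has the highest bid, so Firm A wins.
The second-highest bid is €2,960, so that is what Firm A pays.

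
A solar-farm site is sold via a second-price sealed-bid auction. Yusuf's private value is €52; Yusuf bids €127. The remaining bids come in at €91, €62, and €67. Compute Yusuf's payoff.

Highest competing bid: €91.
Yusuf's bid €127 is the highest overall, so Yusuf wins and pays the second-highest bid, €91.
Payoff = value − price = €52 − €91 = -€39.
Overbidding won the item at a price above value — truthful bidding would have avoided this loss.

Yusuf's payoff: -€39.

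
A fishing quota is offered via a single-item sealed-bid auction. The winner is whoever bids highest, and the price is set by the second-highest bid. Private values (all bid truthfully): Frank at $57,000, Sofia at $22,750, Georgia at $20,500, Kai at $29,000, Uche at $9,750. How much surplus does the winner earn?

Bids in descending order: Frank $57,000; Kai $29,000; Sofia $22,750; Georgia $20,500; Uche $9,750.
Frank wins with the top bid and pays the second-highest, $29,000.
Surplus = $57,000 − $29,000 = $28,000.

Surplus = $28,000.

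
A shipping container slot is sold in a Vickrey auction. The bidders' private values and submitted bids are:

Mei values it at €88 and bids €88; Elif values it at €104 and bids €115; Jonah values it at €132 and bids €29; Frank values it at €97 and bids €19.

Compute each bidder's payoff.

Ordered from highest: Elif €115 > Mei €88 > Jonah €29 > Frank €19.
Elif has the top bid and wins; the price is the second-highest bid, €88.
Elif's payoff = €104 − €88 = €16. All other bidders lose, so their payoff is 0.

Mei €0, Elif €16, Jonah €0, Frank €0.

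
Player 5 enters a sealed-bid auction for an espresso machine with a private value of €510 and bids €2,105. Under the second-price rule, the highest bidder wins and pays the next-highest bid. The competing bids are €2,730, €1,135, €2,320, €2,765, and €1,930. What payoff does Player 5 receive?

Highest competing bid: €2,765.
Player 5's bid €2,105 is not the highest, so Player 5 loses, pays nothing, and earns zero payoff.

The bidder's payoff: €0.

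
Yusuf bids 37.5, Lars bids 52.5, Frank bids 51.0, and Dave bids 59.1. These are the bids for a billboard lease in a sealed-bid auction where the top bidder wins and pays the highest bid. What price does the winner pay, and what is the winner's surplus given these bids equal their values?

Sorted high to low: Dave 59.1; Lars 52.5; Frank 51.0; Yusuf 37.5.
Dave is the highest bidder, so Dave wins.
Under the first-price rule, the price is the highest bid: 59.1.
Surplus = 59.1 − 59.1 = 0.0.

The winner pays 59.1 for a surplus of 0.0.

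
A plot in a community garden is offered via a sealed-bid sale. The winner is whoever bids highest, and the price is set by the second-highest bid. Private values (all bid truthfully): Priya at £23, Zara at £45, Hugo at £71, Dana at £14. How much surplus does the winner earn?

Ranking the bids: Hugo £71, then Zara £45, then Priya £23, then Dana £14.
Hugo wins with the top bid and pays the second-highest, £45.
Surplus = £71 − £45 = £26.

£26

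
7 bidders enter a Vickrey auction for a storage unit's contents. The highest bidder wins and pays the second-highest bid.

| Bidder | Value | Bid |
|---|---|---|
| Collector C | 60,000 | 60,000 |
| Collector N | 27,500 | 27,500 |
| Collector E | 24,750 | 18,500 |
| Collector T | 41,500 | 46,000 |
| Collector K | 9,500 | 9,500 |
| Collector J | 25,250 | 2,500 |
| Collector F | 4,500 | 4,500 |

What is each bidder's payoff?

Collector C 14,000, Collector N 0, Collector E 0, Collector T 0, Collector K 0, Collector J 0, Collector F 0.

Ordered from highest: Collector C 60,000, then Collector T 46,000, then Collector N 27,500, then Collector E 18,500, then Collector K 9,500, then Collector F 4,500, then Collector J 2,500.
Collector C has the top bid and wins; the price is the second-highest bid, 46,000.
Collector C's payoff = 60,000 − 46,000 = 14,000. All other bidders lose, so their payoff is 0.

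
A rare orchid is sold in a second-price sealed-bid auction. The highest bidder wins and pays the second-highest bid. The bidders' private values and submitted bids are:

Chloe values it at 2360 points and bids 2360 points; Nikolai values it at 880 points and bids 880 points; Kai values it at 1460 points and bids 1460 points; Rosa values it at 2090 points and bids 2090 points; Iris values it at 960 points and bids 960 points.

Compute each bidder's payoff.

Payoffs: Chloe 270 points, Nikolai 0 points, Kai 0 points, Rosa 0 points, Iris 0 points.

Bids in descending order: Chloe 2360 points > Rosa 2090 points > Kai 1460 points > Iris 960 points > Nikolai 880 points.
Chloe has the top bid and wins; the price is the second-highest bid, 2090 points.
Chloe's payoff = 2360 points − 2090 points = 270 points. All other bidders lose, so their payoff is 0.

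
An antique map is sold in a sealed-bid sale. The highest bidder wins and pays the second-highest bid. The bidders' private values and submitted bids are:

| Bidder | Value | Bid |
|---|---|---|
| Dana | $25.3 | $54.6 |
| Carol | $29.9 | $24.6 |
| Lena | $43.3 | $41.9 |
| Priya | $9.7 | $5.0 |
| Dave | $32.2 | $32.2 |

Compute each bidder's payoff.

Ordered from highest: Dana $54.6, then Lena $41.9, then Dave $32.2, then Carol $24.6, then Priya $5.0.
Dana has the top bid and wins; the price is the second-highest bid, $41.9.
Dana's payoff = $25.3 − $41.9 = -$16.6. All other bidders lose, so their payoff is 0.

Dana -$16.6, Carol $0.0, Lena $0.0, Priya $0.0, Dave $0.0.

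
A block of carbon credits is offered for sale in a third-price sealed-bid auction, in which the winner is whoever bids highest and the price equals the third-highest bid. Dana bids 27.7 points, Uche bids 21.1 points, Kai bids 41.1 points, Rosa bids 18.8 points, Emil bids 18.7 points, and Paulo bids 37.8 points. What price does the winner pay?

The winner pays 27.7 points.

Ordered from highest: Kai 41.1 points > Paulo 37.8 points > Dana 27.7 points > Uche 21.1 points > Rosa 18.8 points > Emil 18.7 points.
Kai is the highest bidder, so Kai wins.
Under the third-price rule, the price is the third-highest bid: 27.7 points.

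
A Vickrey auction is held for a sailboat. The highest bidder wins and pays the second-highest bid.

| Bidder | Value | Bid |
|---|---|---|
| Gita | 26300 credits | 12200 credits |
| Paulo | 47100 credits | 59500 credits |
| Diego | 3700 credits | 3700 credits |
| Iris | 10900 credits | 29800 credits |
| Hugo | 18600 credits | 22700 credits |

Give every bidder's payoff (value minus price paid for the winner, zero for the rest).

Bids in descending order: Paulo 59500 credits > Iris 29800 credits > Hugo 22700 credits > Gita 12200 credits > Diego 3700 credits.
Paulo has the top bid and wins; the price is the second-highest bid, 29800 credits.
Paulo's payoff = 47100 credits − 29800 credits = 17300 credits. All other bidders lose, so their payoff is 0.

Payoffs: Gita 0 credits, Paulo 17300 credits, Diego 0 credits, Iris 0 credits, Hugo 0 credits.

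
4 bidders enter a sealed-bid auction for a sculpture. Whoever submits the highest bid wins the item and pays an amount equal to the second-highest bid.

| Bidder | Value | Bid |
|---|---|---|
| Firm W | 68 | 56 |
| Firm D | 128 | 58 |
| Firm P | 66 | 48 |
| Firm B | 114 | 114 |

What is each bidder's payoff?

Payoffs: Firm W 0, Firm D 0, Firm P 0, Firm B 56.

Bids in descending order: Firm B 114, then Firm D 58, then Firm W 56, then Firm P 48.
Firm B has the top bid and wins; the price is the second-highest bid, 58.
Firm B's payoff = 114 − 58 = 56. All other bidders lose, so their payoff is 0.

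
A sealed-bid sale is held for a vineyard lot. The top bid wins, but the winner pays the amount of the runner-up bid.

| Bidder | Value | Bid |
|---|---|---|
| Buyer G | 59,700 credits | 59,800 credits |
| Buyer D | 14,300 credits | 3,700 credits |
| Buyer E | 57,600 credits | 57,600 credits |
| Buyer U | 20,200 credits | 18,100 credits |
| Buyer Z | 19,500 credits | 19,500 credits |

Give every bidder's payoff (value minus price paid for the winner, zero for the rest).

Buyer G 2,100 credits, Buyer D 0 credits, Buyer E 0 credits, Buyer U 0 credits, Buyer Z 0 credits.

Sorted high to low: Buyer G 59,800 credits; Buyer E 57,600 credits; Buyer Z 19,500 credits; Buyer U 18,100 credits; Buyer D 3,700 credits.
Buyer G has the top bid and wins; the price is the second-highest bid, 57,600 credits.
Buyer G's payoff = 59,700 credits − 57,600 credits = 2,100 credits. All other bidders lose, so their payoff is 0.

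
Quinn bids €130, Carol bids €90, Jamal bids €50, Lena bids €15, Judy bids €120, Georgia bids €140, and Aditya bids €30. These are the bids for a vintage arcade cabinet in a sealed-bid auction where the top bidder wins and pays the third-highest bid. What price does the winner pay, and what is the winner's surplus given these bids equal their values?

The winner pays €120 for a surplus of €20.

Bids in descending order: Georgia €140 > Quinn €130 > Judy €120 > Carol €90 > Jamal €50 > Aditya €30 > Lena €15.
Georgia is the highest bidder, so Georgia wins.
Under the third-price rule, the price is the third-highest bid: €120.
Surplus = €140 − €120 = €20.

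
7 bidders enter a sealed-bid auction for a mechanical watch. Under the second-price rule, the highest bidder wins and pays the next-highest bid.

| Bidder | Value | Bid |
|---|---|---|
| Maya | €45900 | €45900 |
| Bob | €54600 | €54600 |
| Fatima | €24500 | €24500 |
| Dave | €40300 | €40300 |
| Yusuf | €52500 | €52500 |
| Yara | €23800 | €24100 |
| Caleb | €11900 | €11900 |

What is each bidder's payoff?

Ranking the bids: Bob €54600 > Yusuf €52500 > Maya €45900 > Dave €40300 > Fatima €24500 > Yara €24100 > Caleb €11900.
Bob has the top bid and wins; the price is the second-highest bid, €52500.
Bob's payoff = €54600 − €52500 = €2100. All other bidders lose, so their payoff is 0.

Payoffs: Maya €0, Bob €2100, Fatima €0, Dave €0, Yusuf €0, Yara €0, Caleb €0.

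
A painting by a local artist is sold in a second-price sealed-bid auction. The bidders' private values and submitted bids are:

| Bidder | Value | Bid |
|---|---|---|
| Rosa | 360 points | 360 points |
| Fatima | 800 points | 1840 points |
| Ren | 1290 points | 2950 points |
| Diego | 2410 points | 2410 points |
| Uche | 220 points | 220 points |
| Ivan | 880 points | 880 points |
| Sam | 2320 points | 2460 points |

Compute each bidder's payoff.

Ordered from highest: Ren 2950 points > Sam 2460 points > Diego 2410 points > Fatima 1840 points > Ivan 880 points > Rosa 360 points > Uche 220 points.
Ren has the top bid and wins; the price is the second-highest bid, 2460 points.
Ren's payoff = 1290 points − 2460 points = -1170 points. All other bidders lose, so their payoff is 0.

Payoffs: Rosa 0 points, Fatima 0 points, Ren -1170 points, Diego 0 points, Uche 0 points, Ivan 0 points, Sam 0 points.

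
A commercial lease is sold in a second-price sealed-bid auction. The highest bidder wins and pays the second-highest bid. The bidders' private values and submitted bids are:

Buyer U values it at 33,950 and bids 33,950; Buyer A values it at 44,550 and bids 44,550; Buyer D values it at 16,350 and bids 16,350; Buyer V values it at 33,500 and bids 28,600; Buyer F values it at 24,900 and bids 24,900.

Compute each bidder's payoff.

Bids in descending order: Buyer A 44,550, then Buyer U 33,950, then Buyer V 28,600, then Buyer F 24,900, then Buyer D 16,350.
Buyer A has the top bid and wins; the price is the second-highest bid, 33,950.
Buyer A's payoff = 44,550 − 33,950 = 10,600. All other bidders lose, so their payoff is 0.

Buyer U 0, Buyer A 10,600, Buyer D 0, Buyer V 0, Buyer F 0.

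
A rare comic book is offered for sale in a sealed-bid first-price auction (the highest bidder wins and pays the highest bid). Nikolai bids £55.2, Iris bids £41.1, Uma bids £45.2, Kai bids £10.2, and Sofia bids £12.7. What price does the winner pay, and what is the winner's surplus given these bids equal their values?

Ranking the bids: Nikolai £55.2; Uma £45.2; Iris £41.1; Sofia £12.7; Kai £10.2.
Nikolai is the highest bidder, so Nikolai wins.
Under the first-price rule, the price is the highest bid: £55.2.
Surplus = £55.2 − £55.2 = £0.0.

The winner pays £55.2 for a surplus of £0.0.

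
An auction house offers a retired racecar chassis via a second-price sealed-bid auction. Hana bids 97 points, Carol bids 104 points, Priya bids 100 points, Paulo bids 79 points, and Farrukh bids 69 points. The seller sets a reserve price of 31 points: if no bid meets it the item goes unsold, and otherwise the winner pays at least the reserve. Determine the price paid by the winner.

Sorted high to low: Carol 104 points > Priya 100 points > Hana 97 points > Paulo 79 points > Farrukh 69 points.
Carol has the highest bid, so Carol wins.
The second-highest bid is 100 points, which exceeds the reserve, so that sets the price.

100 points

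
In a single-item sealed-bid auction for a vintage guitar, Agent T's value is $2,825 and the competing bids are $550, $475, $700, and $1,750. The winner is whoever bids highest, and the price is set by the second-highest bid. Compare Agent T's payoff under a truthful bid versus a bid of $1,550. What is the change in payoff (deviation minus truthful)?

The highest competing bid is $1,750.
Bidding truthfully at $2,825: Agent T has the top bid, wins, and pays the second-highest bid $1,750. Payoff = $2,825 − $1,750 = $1,075.
Bidding $1,550: the top bid is $1,750 (a rival), so Agent T loses. Payoff = $0.
Change = $0 − $1,075 = -$1,075.

-$1,075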